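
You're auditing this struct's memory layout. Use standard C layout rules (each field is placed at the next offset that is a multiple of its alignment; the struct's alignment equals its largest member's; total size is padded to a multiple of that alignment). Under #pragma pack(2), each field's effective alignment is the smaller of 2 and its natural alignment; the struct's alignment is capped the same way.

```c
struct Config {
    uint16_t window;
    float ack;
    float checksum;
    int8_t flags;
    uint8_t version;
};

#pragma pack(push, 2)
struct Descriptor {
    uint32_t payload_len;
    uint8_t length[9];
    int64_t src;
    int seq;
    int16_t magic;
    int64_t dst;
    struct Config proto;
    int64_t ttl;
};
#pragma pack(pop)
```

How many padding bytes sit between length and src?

1

Config: window at 0 (size 2, align 2) → ends 2; pad 2 to align 4 for ack; ack at 4 (size 4, align 4) → ends 8; checksum at 8 (size 4, align 4) → ends 12; flags at 12 (size 1, align 1) → ends 13; version at 13 (size 1, align 1) → ends 14; tail pad 2 to reach multiple of 4; total 16 bytes, alignment 4
payload_len at 0 (size 4, align 2) → ends 4
length at 4 (size 9, align 1) → ends 13
pad 1 to align 2 for src
src at 14 (size 8, align 2) → ends 22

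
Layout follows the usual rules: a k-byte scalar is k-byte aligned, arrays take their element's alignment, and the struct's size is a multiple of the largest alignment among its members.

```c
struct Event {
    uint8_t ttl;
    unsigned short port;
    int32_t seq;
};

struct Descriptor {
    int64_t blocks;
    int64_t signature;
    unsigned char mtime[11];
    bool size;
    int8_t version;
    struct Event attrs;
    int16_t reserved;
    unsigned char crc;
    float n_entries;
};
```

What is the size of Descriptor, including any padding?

Event: @0: ttl [1B, align 1] → 1; +1 pad (align 2); @2: port [2B, align 2] → 4; @4: seq [4B, align 4] → 8; size 8, align 4
@0: blocks [8B, align 8] → 8
@8: signature [8B, align 8] → 16
@16: mtime [11B, align 1] → 27
@27: size [1B, align 1] → 28
@28: version [1B, align 1] → 29
+3 pad (align 4)
@32: attrs [8B, align 4] → 40
@40: reserved [2B, align 2] → 42
@42: crc [1B, align 1] → 43
+1 pad (align 4)
@44: n_entries [4B, align 4] → 48
size 48, align 8

48 bytes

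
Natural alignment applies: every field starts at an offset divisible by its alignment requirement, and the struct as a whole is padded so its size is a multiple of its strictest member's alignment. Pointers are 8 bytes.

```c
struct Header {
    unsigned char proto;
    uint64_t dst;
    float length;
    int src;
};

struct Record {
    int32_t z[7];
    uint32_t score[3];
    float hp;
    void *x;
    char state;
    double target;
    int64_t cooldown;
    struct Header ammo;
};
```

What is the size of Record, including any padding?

104 bytes

Header: @0: proto [1B, align 1] → 1; +7 pad (align 8); @8: dst [8B, align 8] → 16; @16: length [4B, align 4] → 20; @20: src [4B, align 4] → 24; size 24, align 8
@0: z [28B, align 4] → 28
@28: score [12B, align 4] → 40
@40: hp [4B, align 4] → 44
+4 pad (align 8)
@48: x [8B, align 8] → 56
@56: state [1B, align 1] → 57
+7 pad (align 8)
@64: target [8B, align 8] → 72
@72: cooldown [8B, align 8] → 80
@80: ammo [24B, align 8] → 104
size 104, align 8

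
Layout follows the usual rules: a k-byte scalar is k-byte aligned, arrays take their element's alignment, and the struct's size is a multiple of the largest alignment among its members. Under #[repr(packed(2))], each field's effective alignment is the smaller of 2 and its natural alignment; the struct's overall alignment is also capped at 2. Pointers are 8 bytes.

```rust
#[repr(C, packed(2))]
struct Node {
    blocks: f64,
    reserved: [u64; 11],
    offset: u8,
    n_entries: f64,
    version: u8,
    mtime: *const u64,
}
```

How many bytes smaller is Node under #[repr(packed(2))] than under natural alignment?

12

natural layout:
  @0: blocks [8B, align 8] → 8
  @8: reserved [88B, align 8] → 96
  @96: offset [1B, align 1] → 97
  +7 pad (align 8)
  @104: n_entries [8B, align 8] → 112
  @112: version [1B, align 1] → 113
  +7 pad (align 8)
  @120: mtime [8B, align 8] → 128
  size 128, align 8
packed(2) layout:
  @0: blocks [8B, align 2] → 8
  @8: reserved [88B, align 2] → 96
  @96: offset [1B, align 1] → 97
  +1 pad (align 2)
  @98: n_entries [8B, align 2] → 106
  @106: version [1B, align 1] → 107
  +1 pad (align 2)
  @108: mtime [8B, align 2] → 116
  size 116, align 2
128 − 116 = 12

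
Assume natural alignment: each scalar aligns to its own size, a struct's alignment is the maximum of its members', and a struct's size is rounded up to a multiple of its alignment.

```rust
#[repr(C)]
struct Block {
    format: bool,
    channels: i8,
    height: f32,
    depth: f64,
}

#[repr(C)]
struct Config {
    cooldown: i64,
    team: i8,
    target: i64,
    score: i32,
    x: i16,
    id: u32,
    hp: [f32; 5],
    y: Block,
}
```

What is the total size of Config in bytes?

72 bytes

Block: @0: format [1B, align 1] → 1; @1: channels [1B, align 1] → 2; +2 pad (align 4); @4: height [4B, align 4] → 8; @8: depth [8B, align 8] → 16; size 16, align 8
@0: cooldown [8B, align 8] → 8
@8: team [1B, align 1] → 9
+7 pad (align 8)
@16: target [8B, align 8] → 24
@24: score [4B, align 4] → 28
@28: x [2B, align 2] → 30
+2 pad (align 4)
@32: id [4B, align 4] → 36
@36: hp [20B, align 4] → 56
@56: y [16B, align 8] → 72
size 72, align 8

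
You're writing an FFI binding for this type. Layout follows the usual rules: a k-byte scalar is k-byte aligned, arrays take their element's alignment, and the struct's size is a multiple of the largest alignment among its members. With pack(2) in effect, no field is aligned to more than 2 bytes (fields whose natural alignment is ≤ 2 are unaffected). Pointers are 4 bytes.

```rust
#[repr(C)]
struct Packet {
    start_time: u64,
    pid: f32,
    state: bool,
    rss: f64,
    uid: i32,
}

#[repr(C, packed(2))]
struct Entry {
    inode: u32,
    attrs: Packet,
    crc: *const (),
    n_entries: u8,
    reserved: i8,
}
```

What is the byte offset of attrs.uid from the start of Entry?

Packet: start_time at 0 (size 8, align 8) → ends 8; pid at 8 (size 4, align 4) → ends 12; state at 12 (size 1, align 1) → ends 13; pad 3 to align 8 for rss; rss at 16 (size 8, align 8) → ends 24; uid at 24 (size 4, align 4) → ends 28; tail pad 4 to reach multiple of 8; total 32 bytes, alignment 8
inode at 0 (size 4, align 2) → ends 4
attrs at 4 (size 32, align 2) → ends 36
within Packet: uid at 24
4 + 24 = 28

28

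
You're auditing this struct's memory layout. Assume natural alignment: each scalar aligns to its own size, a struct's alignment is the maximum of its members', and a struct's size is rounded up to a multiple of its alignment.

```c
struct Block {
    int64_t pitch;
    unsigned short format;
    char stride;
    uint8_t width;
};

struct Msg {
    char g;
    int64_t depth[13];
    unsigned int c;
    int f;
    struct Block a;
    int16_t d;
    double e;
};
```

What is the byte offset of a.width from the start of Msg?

131

Block: pitch at 0 (size 8, align 8) → ends 8; format at 8 (size 2, align 2) → ends 10; stride at 10 (size 1, align 1) → ends 11; width at 11 (size 1, align 1) → ends 12; tail pad 4 to reach multiple of 8; total 16 bytes, alignment 8
g at 0 (size 1, align 1) → ends 1
pad 7 to align 8 for depth
depth at 8 (size 104, align 8) → ends 112
c at 112 (size 4, align 4) → ends 116
f at 116 (size 4, align 4) → ends 120
a at 120 (size 16, align 8) → ends 136
within Block: width at 11
120 + 11 = 131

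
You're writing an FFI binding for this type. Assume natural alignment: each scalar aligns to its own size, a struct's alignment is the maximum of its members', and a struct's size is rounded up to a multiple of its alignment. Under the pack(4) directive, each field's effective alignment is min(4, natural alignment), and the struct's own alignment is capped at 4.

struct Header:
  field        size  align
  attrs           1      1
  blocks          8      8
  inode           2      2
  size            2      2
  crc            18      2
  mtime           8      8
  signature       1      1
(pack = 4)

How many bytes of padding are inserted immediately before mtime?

2

0..1  attrs  (1B, 1-aligned)
1..4  -- padding (3B)
4..12  blocks  (8B, 4-aligned)
12..14  inode  (2B, 2-aligned)
14..16  size  (2B, 2-aligned)
16..34  crc  (18B, 2-aligned)
34..36  -- padding (2B)
36..44  mtime  (8B, 4-aligned)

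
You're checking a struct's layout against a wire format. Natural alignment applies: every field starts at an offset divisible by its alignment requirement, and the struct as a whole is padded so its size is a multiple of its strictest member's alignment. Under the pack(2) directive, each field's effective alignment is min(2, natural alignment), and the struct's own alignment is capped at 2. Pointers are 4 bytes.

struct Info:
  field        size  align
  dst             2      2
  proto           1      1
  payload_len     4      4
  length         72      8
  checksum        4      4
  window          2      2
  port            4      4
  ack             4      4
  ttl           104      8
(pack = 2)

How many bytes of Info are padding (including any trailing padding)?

0..2  dst  (2B, 2-aligned)
2..3  proto  (1B, 1-aligned)
3..4  -- padding (1B)
4..8  payload_len  (4B, 2-aligned)
8..80  length  (72B, 2-aligned)
80..84  checksum  (4B, 2-aligned)
84..86  window  (2B, 2-aligned)
86..90  port  (4B, 2-aligned)
90..94  ack  (4B, 2-aligned)
94..198  ttl  (104B, 2-aligned)
sizeof = 198, alignof = 2
data bytes 197, size 198 → padding 1

1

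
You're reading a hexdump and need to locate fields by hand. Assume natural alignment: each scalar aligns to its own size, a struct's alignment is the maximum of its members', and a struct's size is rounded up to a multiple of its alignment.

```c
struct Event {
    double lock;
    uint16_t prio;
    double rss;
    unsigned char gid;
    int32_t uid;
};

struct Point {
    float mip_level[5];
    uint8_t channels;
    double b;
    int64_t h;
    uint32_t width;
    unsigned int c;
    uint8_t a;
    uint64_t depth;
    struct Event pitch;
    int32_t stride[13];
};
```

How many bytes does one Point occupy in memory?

152

Event: @0: lock [8B, align 8] → 8; @8: prio [2B, align 2] → 10; +6 pad (align 8); @16: rss [8B, align 8] → 24; @24: gid [1B, align 1] → 25; +3 pad (align 4); @28: uid [4B, align 4] → 32; size 32, align 8
@0: mip_level [20B, align 4] → 20
@20: channels [1B, align 1] → 21
+3 pad (align 8)
@24: b [8B, align 8] → 32
@32: h [8B, align 8] → 40
@40: width [4B, align 4] → 44
@44: c [4B, align 4] → 48
@48: a [1B, align 1] → 49
+7 pad (align 8)
@56: depth [8B, align 8] → 64
@64: pitch [32B, align 8] → 96
@96: stride [52B, align 4] → 148
+4 tail pad (align 8)
size 152, align 8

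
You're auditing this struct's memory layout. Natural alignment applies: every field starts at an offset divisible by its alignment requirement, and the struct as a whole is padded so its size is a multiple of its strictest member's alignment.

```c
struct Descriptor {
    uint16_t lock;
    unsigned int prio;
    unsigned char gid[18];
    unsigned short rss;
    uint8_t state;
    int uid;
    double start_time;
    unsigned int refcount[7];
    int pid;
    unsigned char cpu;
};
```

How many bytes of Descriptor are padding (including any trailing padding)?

16

0..2  lock  (2B, 2-aligned)
2..4  -- padding (2B)
4..8  prio  (4B, 4-aligned)
8..26  gid  (18B, 1-aligned)
26..28  rss  (2B, 2-aligned)
28..29  state  (1B, 1-aligned)
29..32  -- padding (3B)
32..36  uid  (4B, 4-aligned)
36..40  -- padding (4B)
40..48  start_time  (8B, 8-aligned)
48..76  refcount  (28B, 4-aligned)
76..80  pid  (4B, 4-aligned)
80..81  cpu  (1B, 1-aligned)
81..88  -- tail padding (7B)
sizeof = 88, alignof = 8
data bytes 72, size 88 → padding 16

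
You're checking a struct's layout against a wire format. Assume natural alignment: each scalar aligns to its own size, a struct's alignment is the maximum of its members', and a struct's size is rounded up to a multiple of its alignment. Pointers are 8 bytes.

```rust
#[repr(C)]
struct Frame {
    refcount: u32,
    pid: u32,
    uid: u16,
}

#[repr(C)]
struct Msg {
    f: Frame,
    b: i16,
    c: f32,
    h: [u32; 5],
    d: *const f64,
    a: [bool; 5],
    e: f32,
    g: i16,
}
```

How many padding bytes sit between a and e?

Frame: 0..4  refcount  (4B, 4-aligned); 4..8  pid  (4B, 4-aligned); 8..10  uid  (2B, 2-aligned); 10..12  -- tail padding (2B); sizeof = 12, alignof = 4
0..12  f  (12B, 4-aligned)
12..14  b  (2B, 2-aligned)
14..16  -- padding (2B)
16..20  c  (4B, 4-aligned)
20..40  h  (20B, 4-aligned)
40..48  d  (8B, 8-aligned)
48..53  a  (5B, 1-aligned)
53..56  -- padding (3B)
56..60  e  (4B, 4-aligned)

3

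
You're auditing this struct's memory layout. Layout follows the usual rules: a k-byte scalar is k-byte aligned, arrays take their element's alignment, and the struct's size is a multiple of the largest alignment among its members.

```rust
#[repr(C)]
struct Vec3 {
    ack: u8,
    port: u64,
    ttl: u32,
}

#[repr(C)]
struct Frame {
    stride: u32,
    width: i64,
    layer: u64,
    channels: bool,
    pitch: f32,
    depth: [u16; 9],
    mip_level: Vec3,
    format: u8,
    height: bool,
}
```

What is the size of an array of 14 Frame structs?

Vec3: ack at 0 (size 1, align 1) → ends 1; pad 7 to align 8 for port; port at 8 (size 8, align 8) → ends 16; ttl at 16 (size 4, align 4) → ends 20; tail pad 4 to reach multiple of 8; total 24 bytes, alignment 8
stride at 0 (size 4, align 4) → ends 4
pad 4 to align 8 for width
width at 8 (size 8, align 8) → ends 16
layer at 16 (size 8, align 8) → ends 24
channels at 24 (size 1, align 1) → ends 25
pad 3 to align 4 for pitch
pitch at 28 (size 4, align 4) → ends 32
depth at 32 (size 18, align 2) → ends 50
pad 6 to align 8 for mip_level
mip_level at 56 (size 24, align 8) → ends 80
format at 80 (size 1, align 1) → ends 81
height at 81 (size 1, align 1) → ends 82
tail pad 6 to reach multiple of 8
total 88 bytes, alignment 8
array of 14: 14 × 88 = 1232

1232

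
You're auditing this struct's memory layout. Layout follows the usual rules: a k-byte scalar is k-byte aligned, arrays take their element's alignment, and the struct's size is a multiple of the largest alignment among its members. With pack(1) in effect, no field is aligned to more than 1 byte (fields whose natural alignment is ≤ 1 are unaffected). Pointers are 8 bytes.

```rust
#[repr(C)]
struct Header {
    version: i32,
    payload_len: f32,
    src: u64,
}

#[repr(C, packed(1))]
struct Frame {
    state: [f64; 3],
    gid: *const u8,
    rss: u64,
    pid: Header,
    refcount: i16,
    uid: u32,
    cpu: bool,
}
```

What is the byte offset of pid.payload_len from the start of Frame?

Header: 0..4  version  (4B, 4-aligned); 4..8  payload_len  (4B, 4-aligned); 8..16  src  (8B, 8-aligned); sizeof = 16, alignof = 8
0..24  state  (24B, 1-aligned)
24..32  gid  (8B, 1-aligned)
32..40  rss  (8B, 1-aligned)
40..56  pid  (16B, 1-aligned)
within Header: payload_len at 4
40 + 4 = 44

44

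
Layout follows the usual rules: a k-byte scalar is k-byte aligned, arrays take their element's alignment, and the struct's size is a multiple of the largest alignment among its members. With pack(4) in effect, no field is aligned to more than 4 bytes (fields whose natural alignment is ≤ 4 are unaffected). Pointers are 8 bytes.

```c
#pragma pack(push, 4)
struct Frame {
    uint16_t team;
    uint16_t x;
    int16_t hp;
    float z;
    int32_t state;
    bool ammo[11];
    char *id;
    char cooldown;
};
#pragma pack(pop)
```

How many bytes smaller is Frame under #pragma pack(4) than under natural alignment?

natural layout:
  team at 0 (size 2, align 2) → ends 2
  x at 2 (size 2, align 2) → ends 4
  hp at 4 (size 2, align 2) → ends 6
  pad 2 to align 4 for z
  z at 8 (size 4, align 4) → ends 12
  state at 12 (size 4, align 4) → ends 16
  ammo at 16 (size 11, align 1) → ends 27
  pad 5 to align 8 for id
  id at 32 (size 8, align 8) → ends 40
  cooldown at 40 (size 1, align 1) → ends 41
  tail pad 7 to reach multiple of 8
  total 48 bytes, alignment 8
packed(4) layout:
  team at 0 (size 2, align 2) → ends 2
  x at 2 (size 2, align 2) → ends 4
  hp at 4 (size 2, align 2) → ends 6
  pad 2 to align 4 for z
  z at 8 (size 4, align 4) → ends 12
  state at 12 (size 4, align 4) → ends 16
  ammo at 16 (size 11, align 1) → ends 27
  pad 1 to align 4 for id
  id at 28 (size 8, align 4) → ends 36
  cooldown at 36 (size 1, align 1) → ends 37
  tail pad 3 to reach multiple of 4
  total 40 bytes, alignment 4
48 − 40 = 8

8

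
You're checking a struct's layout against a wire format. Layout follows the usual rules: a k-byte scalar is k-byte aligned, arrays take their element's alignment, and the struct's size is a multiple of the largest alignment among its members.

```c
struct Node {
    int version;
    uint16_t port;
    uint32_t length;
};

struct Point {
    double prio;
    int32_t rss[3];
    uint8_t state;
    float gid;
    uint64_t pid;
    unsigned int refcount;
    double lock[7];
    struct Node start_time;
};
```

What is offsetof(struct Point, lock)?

48

Node: version at 0 (size 4, align 4) → ends 4; port at 4 (size 2, align 2) → ends 6; pad 2 to align 4 for length; length at 8 (size 4, align 4) → ends 12; total 12 bytes, alignment 4
prio at 0 (size 8, align 8) → ends 8
rss at 8 (size 12, align 4) → ends 20
state at 20 (size 1, align 1) → ends 21
pad 3 to align 4 for gid
gid at 24 (size 4, align 4) → ends 28
pad 4 to align 8 for pid
pid at 32 (size 8, align 8) → ends 40
refcount at 40 (size 4, align 4) → ends 44
pad 4 to align 8 for lock
lock at 48 (size 56, align 8) → ends 104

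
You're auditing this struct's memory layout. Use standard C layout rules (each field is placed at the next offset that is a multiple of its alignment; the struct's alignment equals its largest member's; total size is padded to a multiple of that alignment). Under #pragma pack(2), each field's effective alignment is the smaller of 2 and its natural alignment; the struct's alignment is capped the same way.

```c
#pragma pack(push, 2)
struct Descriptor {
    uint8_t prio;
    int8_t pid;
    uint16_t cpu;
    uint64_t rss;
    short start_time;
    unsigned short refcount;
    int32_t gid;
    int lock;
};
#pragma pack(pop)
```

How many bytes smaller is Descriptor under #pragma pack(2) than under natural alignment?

natural layout:
  prio at 0 (size 1, align 1) → ends 1
  pid at 1 (size 1, align 1) → ends 2
  cpu at 2 (size 2, align 2) → ends 4
  pad 4 to align 8 for rss
  rss at 8 (size 8, align 8) → ends 16
  start_time at 16 (size 2, align 2) → ends 18
  refcount at 18 (size 2, align 2) → ends 20
  gid at 20 (size 4, align 4) → ends 24
  lock at 24 (size 4, align 4) → ends 28
  tail pad 4 to reach multiple of 8
  total 32 bytes, alignment 8
packed(2) layout:
  prio at 0 (size 1, align 1) → ends 1
  pid at 1 (size 1, align 1) → ends 2
  cpu at 2 (size 2, align 2) → ends 4
  rss at 4 (size 8, align 2) → ends 12
  start_time at 12 (size 2, align 2) → ends 14
  refcount at 14 (size 2, align 2) → ends 16
  gid at 16 (size 4, align 2) → ends 20
  lock at 20 (size 4, align 2) → ends 24
  total 24 bytes, alignment 2
32 − 24 = 8

8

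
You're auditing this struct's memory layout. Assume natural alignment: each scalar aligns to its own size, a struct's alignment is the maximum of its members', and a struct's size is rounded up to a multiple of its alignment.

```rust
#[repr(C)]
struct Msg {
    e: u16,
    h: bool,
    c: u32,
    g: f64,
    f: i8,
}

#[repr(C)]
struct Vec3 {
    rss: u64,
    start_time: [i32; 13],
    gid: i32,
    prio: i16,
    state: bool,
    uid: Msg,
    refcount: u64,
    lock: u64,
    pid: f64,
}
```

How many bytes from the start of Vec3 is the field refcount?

Msg: @0: e [2B, align 2] → 2; @2: h [1B, align 1] → 3; +1 pad (align 4); @4: c [4B, align 4] → 8; @8: g [8B, align 8] → 16; @16: f [1B, align 1] → 17; +7 tail pad (align 8); size 24, align 8
@0: rss [8B, align 8] → 8
@8: start_time [52B, align 4] → 60
@60: gid [4B, align 4] → 64
@64: prio [2B, align 2] → 66
@66: state [1B, align 1] → 67
+5 pad (align 8)
@72: uid [24B, align 8] → 96
@96: refcount [8B, align 8] → 104

96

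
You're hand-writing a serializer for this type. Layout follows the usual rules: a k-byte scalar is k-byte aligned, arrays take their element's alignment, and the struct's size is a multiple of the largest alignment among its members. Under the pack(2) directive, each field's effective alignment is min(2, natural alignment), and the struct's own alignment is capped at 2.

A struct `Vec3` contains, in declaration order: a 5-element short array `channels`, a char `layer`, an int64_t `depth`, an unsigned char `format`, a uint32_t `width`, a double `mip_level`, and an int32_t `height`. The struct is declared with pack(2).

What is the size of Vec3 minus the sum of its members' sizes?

0..10  channels  (10B, 2-aligned)
10..11  layer  (1B, 1-aligned)
11..12  -- padding (1B)
12..20  depth  (8B, 2-aligned)
20..21  format  (1B, 1-aligned)
21..22  -- padding (1B)
22..26  width  (4B, 2-aligned)
26..34  mip_level  (8B, 2-aligned)
34..38  height  (4B, 2-aligned)
sizeof = 38, alignof = 2
data bytes 36, size 38 → padding 2

2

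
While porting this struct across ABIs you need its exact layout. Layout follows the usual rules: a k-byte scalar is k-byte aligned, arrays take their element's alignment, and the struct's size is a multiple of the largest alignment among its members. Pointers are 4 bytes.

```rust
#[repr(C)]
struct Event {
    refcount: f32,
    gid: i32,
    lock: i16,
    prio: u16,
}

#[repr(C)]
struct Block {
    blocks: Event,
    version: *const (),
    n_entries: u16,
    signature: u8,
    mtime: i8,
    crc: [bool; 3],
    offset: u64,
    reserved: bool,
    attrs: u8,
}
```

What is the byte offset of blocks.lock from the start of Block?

8

Event: refcount at 0 (size 4, align 4) → ends 4; gid at 4 (size 4, align 4) → ends 8; lock at 8 (size 2, align 2) → ends 10; prio at 10 (size 2, align 2) → ends 12; total 12 bytes, alignment 4
blocks at 0 (size 12, align 4) → ends 12
within Event: lock at 8
0 + 8 = 8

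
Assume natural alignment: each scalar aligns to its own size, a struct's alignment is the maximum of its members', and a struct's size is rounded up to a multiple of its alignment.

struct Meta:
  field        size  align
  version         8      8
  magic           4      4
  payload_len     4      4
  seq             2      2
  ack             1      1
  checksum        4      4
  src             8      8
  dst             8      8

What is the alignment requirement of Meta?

member alignments: version=8, magic=4, payload_len=4, seq=2, ack=1, checksum=4, src=8, dst=8
max = 8

8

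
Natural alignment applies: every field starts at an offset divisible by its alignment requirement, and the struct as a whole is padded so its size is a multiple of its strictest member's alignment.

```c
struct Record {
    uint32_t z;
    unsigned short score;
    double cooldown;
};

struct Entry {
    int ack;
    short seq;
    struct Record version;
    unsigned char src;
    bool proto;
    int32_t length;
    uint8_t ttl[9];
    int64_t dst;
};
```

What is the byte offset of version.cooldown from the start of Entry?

Record: @0: z [4B, align 4] → 4; @4: score [2B, align 2] → 6; +2 pad (align 8); @8: cooldown [8B, align 8] → 16; size 16, align 8
@0: ack [4B, align 4] → 4
@4: seq [2B, align 2] → 6
+2 pad (align 8)
@8: version [16B, align 8] → 24
within Record: cooldown at 8
8 + 8 = 16

16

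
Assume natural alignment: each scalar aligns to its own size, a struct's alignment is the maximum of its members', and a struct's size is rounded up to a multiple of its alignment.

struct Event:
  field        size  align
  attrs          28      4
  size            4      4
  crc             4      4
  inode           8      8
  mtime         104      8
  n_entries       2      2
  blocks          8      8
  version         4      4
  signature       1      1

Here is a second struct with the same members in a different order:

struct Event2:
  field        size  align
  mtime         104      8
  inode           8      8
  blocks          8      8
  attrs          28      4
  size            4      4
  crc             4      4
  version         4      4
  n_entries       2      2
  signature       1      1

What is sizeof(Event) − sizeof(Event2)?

@0: attrs [28B, align 4] → 28
@28: size [4B, align 4] → 32
@32: crc [4B, align 4] → 36
+4 pad (align 8)
@40: inode [8B, align 8] → 48
@48: mtime [104B, align 8] → 152
@152: n_entries [2B, align 2] → 154
+6 pad (align 8)
@160: blocks [8B, align 8] → 168
@168: version [4B, align 4] → 172
@172: signature [1B, align 1] → 173
+3 tail pad (align 8)
size 176, align 8
— Event2 —
@0: mtime [104B, align 8] → 104
@104: inode [8B, align 8] → 112
@112: blocks [8B, align 8] → 120
@120: attrs [28B, align 4] → 148
@148: size [4B, align 4] → 152
@152: crc [4B, align 4] → 156
@156: version [4B, align 4] → 160
@160: n_entries [2B, align 2] → 162
@162: signature [1B, align 1] → 163
+5 tail pad (align 8)
size 168, align 8
176 − 168 = 8

8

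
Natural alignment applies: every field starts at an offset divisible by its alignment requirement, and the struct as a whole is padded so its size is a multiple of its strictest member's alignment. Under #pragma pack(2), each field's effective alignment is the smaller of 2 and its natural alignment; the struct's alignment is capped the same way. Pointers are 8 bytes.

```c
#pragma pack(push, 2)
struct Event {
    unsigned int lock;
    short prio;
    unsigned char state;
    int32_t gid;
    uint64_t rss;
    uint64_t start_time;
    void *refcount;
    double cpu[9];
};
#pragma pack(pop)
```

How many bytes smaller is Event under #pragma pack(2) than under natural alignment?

4

natural layout:
  lock at 0 (size 4, align 4) → ends 4
  prio at 4 (size 2, align 2) → ends 6
  state at 6 (size 1, align 1) → ends 7
  pad 1 to align 4 for gid
  gid at 8 (size 4, align 4) → ends 12
  pad 4 to align 8 for rss
  rss at 16 (size 8, align 8) → ends 24
  start_time at 24 (size 8, align 8) → ends 32
  refcount at 32 (size 8, align 8) → ends 40
  cpu at 40 (size 72, align 8) → ends 112
  total 112 bytes, alignment 8
packed(2) layout:
  lock at 0 (size 4, align 2) → ends 4
  prio at 4 (size 2, align 2) → ends 6
  state at 6 (size 1, align 1) → ends 7
  pad 1 to align 2 for gid
  gid at 8 (size 4, align 2) → ends 12
  rss at 12 (size 8, align 2) → ends 20
  start_time at 20 (size 8, align 2) → ends 28
  refcount at 28 (size 8, align 2) → ends 36
  cpu at 36 (size 72, align 2) → ends 108
  total 108 bytes, alignment 2
112 − 108 = 4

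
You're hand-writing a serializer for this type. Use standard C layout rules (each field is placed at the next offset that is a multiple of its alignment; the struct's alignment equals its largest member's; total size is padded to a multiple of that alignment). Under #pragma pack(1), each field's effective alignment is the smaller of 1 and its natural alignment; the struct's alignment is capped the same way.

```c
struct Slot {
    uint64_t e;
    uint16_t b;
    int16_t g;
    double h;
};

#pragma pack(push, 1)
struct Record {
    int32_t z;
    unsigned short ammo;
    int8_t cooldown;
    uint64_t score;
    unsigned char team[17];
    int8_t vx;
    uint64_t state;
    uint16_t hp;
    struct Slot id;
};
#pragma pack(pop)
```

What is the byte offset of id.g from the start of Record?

53

Slot: 0..8  e  (8B, 8-aligned); 8..10  b  (2B, 2-aligned); 10..12  g  (2B, 2-aligned); 12..16  -- padding (4B); 16..24  h  (8B, 8-aligned); sizeof = 24, alignof = 8
0..4  z  (4B, 1-aligned)
4..6  ammo  (2B, 1-aligned)
6..7  cooldown  (1B, 1-aligned)
7..15  score  (8B, 1-aligned)
15..32  team  (17B, 1-aligned)
32..33  vx  (1B, 1-aligned)
33..41  state  (8B, 1-aligned)
41..43  hp  (2B, 1-aligned)
43..67  id  (24B, 1-aligned)
within Slot: g at 10
43 + 10 = 53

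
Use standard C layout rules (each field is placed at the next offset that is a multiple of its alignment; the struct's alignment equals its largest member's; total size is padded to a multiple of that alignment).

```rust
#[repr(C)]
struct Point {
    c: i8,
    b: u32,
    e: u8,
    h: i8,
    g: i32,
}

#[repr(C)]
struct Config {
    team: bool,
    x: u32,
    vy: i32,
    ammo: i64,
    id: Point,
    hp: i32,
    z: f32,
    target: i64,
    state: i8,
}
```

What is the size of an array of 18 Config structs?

1152

Point: 0..1  c  (1B, 1-aligned); 1..4  -- padding (3B); 4..8  b  (4B, 4-aligned); 8..9  e  (1B, 1-aligned); 9..10  h  (1B, 1-aligned); 10..12  -- padding (2B); 12..16  g  (4B, 4-aligned); sizeof = 16, alignof = 4
0..1  team  (1B, 1-aligned)
1..4  -- padding (3B)
4..8  x  (4B, 4-aligned)
8..12  vy  (4B, 4-aligned)
12..16  -- padding (4B)
16..24  ammo  (8B, 8-aligned)
24..40  id  (16B, 4-aligned)
40..44  hp  (4B, 4-aligned)
44..48  z  (4B, 4-aligned)
48..56  target  (8B, 8-aligned)
56..57  state  (1B, 1-aligned)
57..64  -- tail padding (7B)
sizeof = 64, alignof = 8
array of 18: 18 × 64 = 1152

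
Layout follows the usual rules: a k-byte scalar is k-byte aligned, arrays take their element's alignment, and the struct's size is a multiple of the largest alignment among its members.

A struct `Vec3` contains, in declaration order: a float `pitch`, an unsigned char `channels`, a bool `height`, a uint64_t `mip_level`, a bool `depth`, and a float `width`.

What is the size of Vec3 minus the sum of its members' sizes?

0..4  pitch  (4B, 4-aligned)
4..5  channels  (1B, 1-aligned)
5..6  height  (1B, 1-aligned)
6..8  -- padding (2B)
8..16  mip_level  (8B, 8-aligned)
16..17  depth  (1B, 1-aligned)
17..20  -- padding (3B)
20..24  width  (4B, 4-aligned)
sizeof = 24, alignof = 8
data bytes 19, size 24 → padding 5

5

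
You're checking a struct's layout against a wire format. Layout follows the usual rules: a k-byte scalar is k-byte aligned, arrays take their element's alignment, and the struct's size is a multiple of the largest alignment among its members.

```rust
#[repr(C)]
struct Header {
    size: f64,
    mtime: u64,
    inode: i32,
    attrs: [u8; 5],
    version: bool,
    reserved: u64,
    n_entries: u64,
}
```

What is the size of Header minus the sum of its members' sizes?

@0: size [8B, align 8] → 8
@8: mtime [8B, align 8] → 16
@16: inode [4B, align 4] → 20
@20: attrs [5B, align 1] → 25
@25: version [1B, align 1] → 26
+6 pad (align 8)
@32: reserved [8B, align 8] → 40
@40: n_entries [8B, align 8] → 48
size 48, align 8
data bytes 42, size 48 → padding 6

6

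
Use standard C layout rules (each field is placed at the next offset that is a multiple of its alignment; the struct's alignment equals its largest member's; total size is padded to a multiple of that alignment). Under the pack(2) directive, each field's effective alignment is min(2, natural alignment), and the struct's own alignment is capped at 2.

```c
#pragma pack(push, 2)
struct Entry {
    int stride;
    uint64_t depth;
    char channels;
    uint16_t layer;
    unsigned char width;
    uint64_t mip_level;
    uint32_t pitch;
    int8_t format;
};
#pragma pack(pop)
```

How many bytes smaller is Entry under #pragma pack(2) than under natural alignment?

natural layout:
  0..4  stride  (4B, 4-aligned)
  4..8  -- padding (4B)
  8..16  depth  (8B, 8-aligned)
  16..17  channels  (1B, 1-aligned)
  17..18  -- padding (1B)
  18..20  layer  (2B, 2-aligned)
  20..21  width  (1B, 1-aligned)
  21..24  -- padding (3B)
  24..32  mip_level  (8B, 8-aligned)
  32..36  pitch  (4B, 4-aligned)
  36..37  format  (1B, 1-aligned)
  37..40  -- tail padding (3B)
  sizeof = 40, alignof = 8
packed(2) layout:
  0..4  stride  (4B, 2-aligned)
  4..12  depth  (8B, 2-aligned)
  12..13  channels  (1B, 1-aligned)
  13..14  -- padding (1B)
  14..16  layer  (2B, 2-aligned)
  16..17  width  (1B, 1-aligned)
  17..18  -- padding (1B)
  18..26  mip_level  (8B, 2-aligned)
  26..30  pitch  (4B, 2-aligned)
  30..31  format  (1B, 1-aligned)
  31..32  -- tail padding (1B)
  sizeof = 32, alignof = 2
40 − 32 = 8

8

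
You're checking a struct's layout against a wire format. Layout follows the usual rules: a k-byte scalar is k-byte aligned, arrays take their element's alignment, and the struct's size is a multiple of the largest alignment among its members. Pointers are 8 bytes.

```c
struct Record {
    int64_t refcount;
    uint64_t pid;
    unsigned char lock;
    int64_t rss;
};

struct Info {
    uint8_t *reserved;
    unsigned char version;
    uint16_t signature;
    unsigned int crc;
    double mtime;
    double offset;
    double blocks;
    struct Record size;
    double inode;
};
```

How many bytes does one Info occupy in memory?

80 bytes

Record: refcount at 0 (size 8, align 8) → ends 8; pid at 8 (size 8, align 8) → ends 16; lock at 16 (size 1, align 1) → ends 17; pad 7 to align 8 for rss; rss at 24 (size 8, align 8) → ends 32; total 32 bytes, alignment 8
reserved at 0 (size 8, align 8) → ends 8
version at 8 (size 1, align 1) → ends 9
pad 1 to align 2 for signature
signature at 10 (size 2, align 2) → ends 12
crc at 12 (size 4, align 4) → ends 16
mtime at 16 (size 8, align 8) → ends 24
offset at 24 (size 8, align 8) → ends 32
blocks at 32 (size 8, align 8) → ends 40
size at 40 (size 32, align 8) → ends 72
inode at 72 (size 8, align 8) → ends 80
total 80 bytes, alignment 8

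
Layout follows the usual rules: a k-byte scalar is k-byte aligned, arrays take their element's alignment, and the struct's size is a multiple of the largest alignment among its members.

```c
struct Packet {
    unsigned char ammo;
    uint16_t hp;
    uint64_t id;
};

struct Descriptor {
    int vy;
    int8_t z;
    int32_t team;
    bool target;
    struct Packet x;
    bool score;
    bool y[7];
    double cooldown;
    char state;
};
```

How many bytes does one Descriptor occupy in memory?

Packet: @0: ammo [1B, align 1] → 1; +1 pad (align 2); @2: hp [2B, align 2] → 4; +4 pad (align 8); @8: id [8B, align 8] → 16; size 16, align 8
@0: vy [4B, align 4] → 4
@4: z [1B, align 1] → 5
+3 pad (align 4)
@8: team [4B, align 4] → 12
@12: target [1B, align 1] → 13
+3 pad (align 8)
@16: x [16B, align 8] → 32
@32: score [1B, align 1] → 33
@33: y [7B, align 1] → 40
@40: cooldown [8B, align 8] → 48
@48: state [1B, align 1] → 49
+7 tail pad (align 8)
size 56, align 8

56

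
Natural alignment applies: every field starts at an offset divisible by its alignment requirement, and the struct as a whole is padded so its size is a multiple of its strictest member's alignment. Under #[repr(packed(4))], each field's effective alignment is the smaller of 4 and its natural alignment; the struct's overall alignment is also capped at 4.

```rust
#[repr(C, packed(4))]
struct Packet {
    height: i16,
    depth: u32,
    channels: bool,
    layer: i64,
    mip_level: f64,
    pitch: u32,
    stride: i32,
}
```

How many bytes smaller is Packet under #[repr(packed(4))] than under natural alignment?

natural layout:
  height at 0 (size 2, align 2) → ends 2
  pad 2 to align 4 for depth
  depth at 4 (size 4, align 4) → ends 8
  channels at 8 (size 1, align 1) → ends 9
  pad 7 to align 8 for layer
  layer at 16 (size 8, align 8) → ends 24
  mip_level at 24 (size 8, align 8) → ends 32
  pitch at 32 (size 4, align 4) → ends 36
  stride at 36 (size 4, align 4) → ends 40
  total 40 bytes, alignment 8
packed(4) layout:
  height at 0 (size 2, align 2) → ends 2
  pad 2 to align 4 for depth
  depth at 4 (size 4, align 4) → ends 8
  channels at 8 (size 1, align 1) → ends 9
  pad 3 to align 4 for layer
  layer at 12 (size 8, align 4) → ends 20
  mip_level at 20 (size 8, align 4) → ends 28
  pitch at 28 (size 4, align 4) → ends 32
  stride at 32 (size 4, align 4) → ends 36
  total 36 bytes, alignment 4
40 − 36 = 4

4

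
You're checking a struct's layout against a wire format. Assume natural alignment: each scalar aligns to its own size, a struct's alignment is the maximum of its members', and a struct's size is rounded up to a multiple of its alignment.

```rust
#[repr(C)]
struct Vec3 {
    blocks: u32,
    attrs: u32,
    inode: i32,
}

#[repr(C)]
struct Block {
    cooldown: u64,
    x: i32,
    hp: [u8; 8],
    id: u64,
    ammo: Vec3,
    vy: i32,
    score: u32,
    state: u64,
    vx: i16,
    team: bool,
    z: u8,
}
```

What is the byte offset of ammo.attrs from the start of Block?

36

Vec3: 0..4  blocks  (4B, 4-aligned); 4..8  attrs  (4B, 4-aligned); 8..12  inode  (4B, 4-aligned); sizeof = 12, alignof = 4
0..8  cooldown  (8B, 8-aligned)
8..12  x  (4B, 4-aligned)
12..20  hp  (8B, 1-aligned)
20..24  -- padding (4B)
24..32  id  (8B, 8-aligned)
32..44  ammo  (12B, 4-aligned)
within Vec3: attrs at 4
32 + 4 = 36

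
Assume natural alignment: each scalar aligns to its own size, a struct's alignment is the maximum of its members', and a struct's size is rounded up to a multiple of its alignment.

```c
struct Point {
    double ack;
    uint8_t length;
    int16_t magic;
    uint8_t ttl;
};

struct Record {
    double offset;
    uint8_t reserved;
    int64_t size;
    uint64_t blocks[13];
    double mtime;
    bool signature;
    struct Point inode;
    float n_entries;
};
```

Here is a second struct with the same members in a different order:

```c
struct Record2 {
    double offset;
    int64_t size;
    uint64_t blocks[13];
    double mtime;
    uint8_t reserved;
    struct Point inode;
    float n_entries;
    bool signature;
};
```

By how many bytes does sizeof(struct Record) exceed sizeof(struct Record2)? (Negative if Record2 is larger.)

Point: ack at 0 (size 8, align 8) → ends 8; length at 8 (size 1, align 1) → ends 9; pad 1 to align 2 for magic; magic at 10 (size 2, align 2) → ends 12; ttl at 12 (size 1, align 1) → ends 13; tail pad 3 to reach multiple of 8; total 16 bytes, alignment 8
offset at 0 (size 8, align 8) → ends 8
reserved at 8 (size 1, align 1) → ends 9
pad 7 to align 8 for size
size at 16 (size 8, align 8) → ends 24
blocks at 24 (size 104, align 8) → ends 128
mtime at 128 (size 8, align 8) → ends 136
signature at 136 (size 1, align 1) → ends 137
pad 7 to align 8 for inode
inode at 144 (size 16, align 8) → ends 160
n_entries at 160 (size 4, align 4) → ends 164
tail pad 4 to reach multiple of 8
total 168 bytes, alignment 8
— Record2 —
offset at 0 (size 8, align 8) → ends 8
size at 8 (size 8, align 8) → ends 16
blocks at 16 (size 104, align 8) → ends 120
mtime at 120 (size 8, align 8) → ends 128
reserved at 128 (size 1, align 1) → ends 129
pad 7 to align 8 for inode
inode at 136 (size 16, align 8) → ends 152
n_entries at 152 (size 4, align 4) → ends 156
signature at 156 (size 1, align 1) → ends 157
tail pad 3 to reach multiple of 8
total 160 bytes, alignment 8
168 − 160 = 8

8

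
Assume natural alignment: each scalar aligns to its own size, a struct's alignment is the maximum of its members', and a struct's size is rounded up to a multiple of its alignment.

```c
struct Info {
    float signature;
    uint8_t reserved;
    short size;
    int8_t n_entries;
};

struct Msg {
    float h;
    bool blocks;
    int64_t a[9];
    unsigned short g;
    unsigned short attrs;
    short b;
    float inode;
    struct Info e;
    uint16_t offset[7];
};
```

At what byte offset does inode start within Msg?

88

Info: 0..4  signature  (4B, 4-aligned); 4..5  reserved  (1B, 1-aligned); 5..6  -- padding (1B); 6..8  size  (2B, 2-aligned); 8..9  n_entries  (1B, 1-aligned); 9..12  -- tail padding (3B); sizeof = 12, alignof = 4
0..4  h  (4B, 4-aligned)
4..5  blocks  (1B, 1-aligned)
5..8  -- padding (3B)
8..80  a  (72B, 8-aligned)
80..82  g  (2B, 2-aligned)
82..84  attrs  (2B, 2-aligned)
84..86  b  (2B, 2-aligned)
86..88  -- padding (2B)
88..92  inode  (4B, 4-aligned)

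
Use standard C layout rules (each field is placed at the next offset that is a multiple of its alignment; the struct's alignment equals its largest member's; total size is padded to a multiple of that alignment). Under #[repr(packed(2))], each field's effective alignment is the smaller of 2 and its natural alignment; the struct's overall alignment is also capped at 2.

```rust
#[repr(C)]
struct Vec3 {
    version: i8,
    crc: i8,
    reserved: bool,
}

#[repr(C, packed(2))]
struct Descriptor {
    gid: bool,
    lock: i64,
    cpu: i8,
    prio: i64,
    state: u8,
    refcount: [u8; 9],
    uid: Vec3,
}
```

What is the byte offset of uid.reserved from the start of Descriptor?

32

Vec3: 0..1  version  (1B, 1-aligned); 1..2  crc  (1B, 1-aligned); 2..3  reserved  (1B, 1-aligned); sizeof = 3, alignof = 1
0..1  gid  (1B, 1-aligned)
1..2  -- padding (1B)
2..10  lock  (8B, 2-aligned)
10..11  cpu  (1B, 1-aligned)
11..12  -- padding (1B)
12..20  prio  (8B, 2-aligned)
20..21  state  (1B, 1-aligned)
21..30  refcount  (9B, 1-aligned)
30..33  uid  (3B, 1-aligned)
within Vec3: reserved at 2
30 + 2 = 32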